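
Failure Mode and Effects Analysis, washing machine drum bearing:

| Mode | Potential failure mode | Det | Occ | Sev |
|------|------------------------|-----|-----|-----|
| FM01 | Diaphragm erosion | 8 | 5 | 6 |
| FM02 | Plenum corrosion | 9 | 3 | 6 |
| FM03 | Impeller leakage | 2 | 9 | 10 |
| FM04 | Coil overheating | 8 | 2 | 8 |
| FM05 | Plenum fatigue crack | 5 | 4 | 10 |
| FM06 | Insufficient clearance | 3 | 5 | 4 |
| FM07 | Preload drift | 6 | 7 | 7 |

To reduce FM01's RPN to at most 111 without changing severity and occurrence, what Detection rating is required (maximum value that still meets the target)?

FM01: S=6, O=5, D=8 → current RPN = 240.
Fixed product = 30. Need 30 × D ≤ 111, so D ≤ 111/30 = 3.70.
Maximum integer Detection rating = 3 (gives RPN 90; D=4 would give 120 > 111).

3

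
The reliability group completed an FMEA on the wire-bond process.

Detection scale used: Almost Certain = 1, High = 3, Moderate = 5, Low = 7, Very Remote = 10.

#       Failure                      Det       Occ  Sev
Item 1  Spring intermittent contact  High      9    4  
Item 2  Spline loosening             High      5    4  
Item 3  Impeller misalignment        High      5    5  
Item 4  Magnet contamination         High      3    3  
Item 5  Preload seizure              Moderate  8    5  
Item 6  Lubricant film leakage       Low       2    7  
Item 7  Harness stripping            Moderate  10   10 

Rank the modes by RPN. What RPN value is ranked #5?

RPN = Severity × Occurrence × Detection:
  Item 1: 4 × 9 × 3 = 108
  Item 2: 4 × 5 × 3 = 60
  Item 3: 5 × 5 × 3 = 75
  Item 4: 3 × 3 × 3 = 27
  Item 5: 5 × 8 × 5 = 200
  Item 6: 7 × 2 × 7 = 98
  Item 7: 10 × 10 × 5 = 500
Sorted descending: 500, 200, 108, 98, 75, 60, 27.
The fifth-highest RPN is 75 (Item 3).

75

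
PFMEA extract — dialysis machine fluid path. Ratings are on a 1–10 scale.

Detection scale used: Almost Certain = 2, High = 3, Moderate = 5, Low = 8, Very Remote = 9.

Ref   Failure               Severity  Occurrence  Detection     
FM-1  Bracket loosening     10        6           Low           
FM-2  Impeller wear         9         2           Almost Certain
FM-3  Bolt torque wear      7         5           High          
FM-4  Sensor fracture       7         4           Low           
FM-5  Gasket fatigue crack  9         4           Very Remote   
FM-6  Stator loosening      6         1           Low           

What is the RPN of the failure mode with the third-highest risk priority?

224

RPN = Severity × Occurrence × Detection:
  FM-1: 10 × 6 × 8 = 480
  FM-2: 9 × 2 × 2 = 36
  FM-3: 7 × 5 × 3 = 105
  FM-4: 7 × 4 × 8 = 224
  FM-5: 9 × 4 × 9 = 324
  FM-6: 6 × 1 × 8 = 48
Sorted descending: 480, 324, 224, 105, 48, 36.
The third-highest RPN is 224 (FM-4).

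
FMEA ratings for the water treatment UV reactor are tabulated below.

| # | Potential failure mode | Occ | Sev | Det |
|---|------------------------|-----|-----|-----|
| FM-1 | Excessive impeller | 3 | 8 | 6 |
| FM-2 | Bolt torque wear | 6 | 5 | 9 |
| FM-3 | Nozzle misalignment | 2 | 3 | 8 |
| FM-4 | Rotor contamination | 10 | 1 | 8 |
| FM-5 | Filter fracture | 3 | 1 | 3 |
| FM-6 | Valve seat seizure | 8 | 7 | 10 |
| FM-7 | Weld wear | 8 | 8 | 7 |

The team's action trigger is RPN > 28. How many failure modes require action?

RPN = Severity × Occurrence × Detection:
  FM-1: 8 × 3 × 6 = 144
  FM-2: 5 × 6 × 9 = 270
  FM-3: 3 × 2 × 8 = 48
  FM-4: 1 × 10 × 8 = 80
  FM-5: 1 × 3 × 3 = 9
  FM-6: 7 × 8 × 10 = 560
  FM-7: 8 × 8 × 7 = 448
Modes with RPN > 28: FM-1 (144), FM-2 (270), FM-3 (48), FM-4 (80), FM-6 (560), FM-7 (448) → 6.

6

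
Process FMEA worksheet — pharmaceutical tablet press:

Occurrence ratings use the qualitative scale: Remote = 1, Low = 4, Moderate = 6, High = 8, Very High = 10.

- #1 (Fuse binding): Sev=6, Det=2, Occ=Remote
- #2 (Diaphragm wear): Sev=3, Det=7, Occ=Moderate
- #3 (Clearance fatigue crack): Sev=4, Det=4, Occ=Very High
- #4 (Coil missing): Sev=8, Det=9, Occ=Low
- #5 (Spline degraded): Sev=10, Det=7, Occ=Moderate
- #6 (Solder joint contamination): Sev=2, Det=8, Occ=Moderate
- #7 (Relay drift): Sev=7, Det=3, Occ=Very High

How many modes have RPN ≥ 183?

RPN = Severity × Occurrence × Detection:
  #1: 6 × 1 × 2 = 12
  #2: 3 × 6 × 7 = 126
  #3: 4 × 10 × 4 = 160
  #4: 8 × 4 × 9 = 288
  #5: 10 × 6 × 7 = 420
  #6: 2 × 6 × 8 = 96
  #7: 7 × 10 × 3 = 210
Modes with RPN ≥ 183: #4 (288), #5 (420), #7 (210) → 3.

3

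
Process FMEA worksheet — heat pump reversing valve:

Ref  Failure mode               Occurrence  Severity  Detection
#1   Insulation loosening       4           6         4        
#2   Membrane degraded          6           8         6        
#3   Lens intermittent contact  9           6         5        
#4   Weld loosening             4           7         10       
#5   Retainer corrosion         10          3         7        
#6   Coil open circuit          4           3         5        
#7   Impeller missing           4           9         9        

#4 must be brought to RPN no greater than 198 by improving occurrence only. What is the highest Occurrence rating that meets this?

#4: S=7, O=4, D=10 → current RPN = 280.
Fixed product = 70. Need 70 × O ≤ 198, so O ≤ 198/70 = 2.83.
Maximum integer Occurrence rating = 2 (gives RPN 140; O=3 would give 210 > 198).

2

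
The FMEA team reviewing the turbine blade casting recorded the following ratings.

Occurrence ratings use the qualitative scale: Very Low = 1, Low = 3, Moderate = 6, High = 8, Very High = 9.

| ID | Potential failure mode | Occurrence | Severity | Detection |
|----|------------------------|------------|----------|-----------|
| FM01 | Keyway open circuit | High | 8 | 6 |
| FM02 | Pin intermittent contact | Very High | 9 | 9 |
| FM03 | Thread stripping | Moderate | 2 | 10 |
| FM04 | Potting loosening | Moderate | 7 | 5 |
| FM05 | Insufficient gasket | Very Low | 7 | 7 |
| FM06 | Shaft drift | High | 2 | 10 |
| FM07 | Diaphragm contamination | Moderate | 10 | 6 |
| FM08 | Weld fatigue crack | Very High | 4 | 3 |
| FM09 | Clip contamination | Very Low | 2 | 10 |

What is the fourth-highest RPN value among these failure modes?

210

RPN = Severity × Occurrence × Detection:
  FM01: 8 × 8 × 6 = 384
  FM02: 9 × 9 × 9 = 729
  FM03: 2 × 6 × 10 = 120
  FM04: 7 × 6 × 5 = 210
  FM05: 7 × 1 × 7 = 49
  FM06: 2 × 8 × 10 = 160
  FM07: 10 × 6 × 6 = 360
  FM08: 4 × 9 × 3 = 108
  FM09: 2 × 1 × 10 = 20
Sorted descending: 729, 384, 360, 210, 160, 120, 108, 49, 20.
The fourth-highest RPN is 210 (FM04).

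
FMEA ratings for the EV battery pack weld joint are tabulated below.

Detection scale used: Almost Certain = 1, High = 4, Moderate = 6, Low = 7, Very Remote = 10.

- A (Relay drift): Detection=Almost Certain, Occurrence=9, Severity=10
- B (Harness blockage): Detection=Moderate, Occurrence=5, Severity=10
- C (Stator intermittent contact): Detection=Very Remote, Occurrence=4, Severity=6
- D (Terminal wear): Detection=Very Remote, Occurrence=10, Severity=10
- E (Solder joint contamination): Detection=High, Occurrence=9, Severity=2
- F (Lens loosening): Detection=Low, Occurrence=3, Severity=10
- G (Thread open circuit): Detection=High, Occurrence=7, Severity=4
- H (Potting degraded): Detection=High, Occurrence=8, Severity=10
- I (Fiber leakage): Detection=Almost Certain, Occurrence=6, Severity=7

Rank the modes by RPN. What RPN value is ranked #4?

RPN = Severity × Occurrence × Detection:
  A: 10 × 9 × 1 = 90
  B: 10 × 5 × 6 = 300
  C: 6 × 4 × 10 = 240
  D: 10 × 10 × 10 = 1000
  E: 2 × 9 × 4 = 72
  F: 10 × 3 × 7 = 210
  G: 4 × 7 × 4 = 112
  H: 10 × 8 × 4 = 320
  I: 7 × 6 × 1 = 42
Sorted descending: 1000, 320, 300, 240, 210, 112, 90, 72, 42.
The fourth-highest RPN is 240 (C).

240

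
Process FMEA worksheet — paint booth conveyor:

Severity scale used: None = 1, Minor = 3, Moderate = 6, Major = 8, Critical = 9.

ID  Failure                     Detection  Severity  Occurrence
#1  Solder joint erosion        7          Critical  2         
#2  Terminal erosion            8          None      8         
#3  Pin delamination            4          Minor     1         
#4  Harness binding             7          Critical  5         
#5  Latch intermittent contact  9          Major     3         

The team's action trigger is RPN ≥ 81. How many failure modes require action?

RPN = Severity × Occurrence × Detection:
  #1: 9 × 2 × 7 = 126
  #2: 1 × 8 × 8 = 64
  #3: 3 × 1 × 4 = 12
  #4: 9 × 5 × 7 = 315
  #5: 8 × 3 × 9 = 216
Modes with RPN ≥ 81: #1 (126), #4 (315), #5 (216) → 3.

3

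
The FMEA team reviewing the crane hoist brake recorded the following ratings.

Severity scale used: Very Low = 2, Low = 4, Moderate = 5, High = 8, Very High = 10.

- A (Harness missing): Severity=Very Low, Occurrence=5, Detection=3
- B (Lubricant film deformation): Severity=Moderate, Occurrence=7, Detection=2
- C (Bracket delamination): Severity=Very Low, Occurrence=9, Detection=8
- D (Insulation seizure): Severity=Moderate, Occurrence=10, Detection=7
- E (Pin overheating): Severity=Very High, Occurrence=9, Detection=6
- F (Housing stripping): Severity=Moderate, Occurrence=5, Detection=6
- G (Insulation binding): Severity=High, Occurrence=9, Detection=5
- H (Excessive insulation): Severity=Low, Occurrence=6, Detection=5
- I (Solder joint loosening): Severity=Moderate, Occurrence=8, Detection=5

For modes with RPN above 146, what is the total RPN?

1600

RPN = Severity × Occurrence × Detection:
  A: 2 × 5 × 3 = 30
  B: 5 × 7 × 2 = 70
  C: 2 × 9 × 8 = 144
  D: 5 × 10 × 7 = 350
  E: 10 × 9 × 6 = 540
  F: 5 × 5 × 6 = 150
  G: 8 × 9 × 5 = 360
  H: 4 × 6 × 5 = 120
  I: 5 × 8 × 5 = 200
RPN > 146: D (350), E (540), F (150), G (360), I (200).
Sum: 350 + 540 + 150 + 360 + 200 = 1600.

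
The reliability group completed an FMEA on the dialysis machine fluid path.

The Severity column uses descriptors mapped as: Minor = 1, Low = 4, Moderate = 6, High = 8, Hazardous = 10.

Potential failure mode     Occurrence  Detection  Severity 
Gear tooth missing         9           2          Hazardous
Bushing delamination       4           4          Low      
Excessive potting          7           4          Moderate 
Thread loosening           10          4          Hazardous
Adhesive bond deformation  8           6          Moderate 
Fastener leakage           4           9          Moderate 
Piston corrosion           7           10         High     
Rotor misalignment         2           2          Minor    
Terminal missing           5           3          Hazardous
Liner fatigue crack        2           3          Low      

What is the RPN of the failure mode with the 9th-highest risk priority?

RPN = Severity × Occurrence × Detection:
  Gear tooth missing: 10 × 9 × 2 = 180
  Bushing delamination: 4 × 4 × 4 = 64
  Excessive potting: 6 × 7 × 4 = 168
  Thread loosening: 10 × 10 × 4 = 400
  Adhesive bond deformation: 6 × 8 × 6 = 288
  Fastener leakage: 6 × 4 × 9 = 216
  Piston corrosion: 8 × 7 × 10 = 560
  Rotor misalignment: 1 × 2 × 2 = 4
  Terminal missing: 10 × 5 × 3 = 150
  Liner fatigue crack: 4 × 2 × 3 = 24
Sorted descending: 560, 400, 288, 216, 180, 168, 150, 64, 24, 4.
The 9th-highest RPN is 24 (Liner fatigue crack).

24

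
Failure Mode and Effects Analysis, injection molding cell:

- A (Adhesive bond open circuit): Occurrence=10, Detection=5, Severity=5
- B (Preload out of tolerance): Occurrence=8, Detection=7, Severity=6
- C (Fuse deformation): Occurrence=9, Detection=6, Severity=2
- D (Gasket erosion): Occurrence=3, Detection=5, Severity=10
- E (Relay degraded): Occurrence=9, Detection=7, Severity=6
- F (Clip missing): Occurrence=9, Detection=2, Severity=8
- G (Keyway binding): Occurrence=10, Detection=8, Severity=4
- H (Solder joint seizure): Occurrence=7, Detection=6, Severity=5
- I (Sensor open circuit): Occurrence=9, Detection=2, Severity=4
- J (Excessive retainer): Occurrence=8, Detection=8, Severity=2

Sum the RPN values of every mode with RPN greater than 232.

1284

RPN = Severity × Occurrence × Detection:
  A: 5 × 10 × 5 = 250
  B: 6 × 8 × 7 = 336
  C: 2 × 9 × 6 = 108
  D: 10 × 3 × 5 = 150
  E: 6 × 9 × 7 = 378
  F: 8 × 9 × 2 = 144
  G: 4 × 10 × 8 = 320
  H: 5 × 7 × 6 = 210
  I: 4 × 9 × 2 = 72
  J: 2 × 8 × 8 = 128
RPN > 232: A (250), B (336), E (378), G (320).
Sum: 250 + 336 + 378 + 320 = 1284.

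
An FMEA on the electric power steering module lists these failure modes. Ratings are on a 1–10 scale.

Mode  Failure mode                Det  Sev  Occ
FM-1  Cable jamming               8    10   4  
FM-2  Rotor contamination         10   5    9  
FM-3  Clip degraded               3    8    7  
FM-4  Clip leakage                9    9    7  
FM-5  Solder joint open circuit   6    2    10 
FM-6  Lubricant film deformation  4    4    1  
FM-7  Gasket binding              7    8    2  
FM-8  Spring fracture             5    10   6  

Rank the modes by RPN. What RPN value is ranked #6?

RPN = Severity × Occurrence × Detection:
  FM-1: 10 × 4 × 8 = 320
  FM-2: 5 × 9 × 10 = 450
  FM-3: 8 × 7 × 3 = 168
  FM-4: 9 × 7 × 9 = 567
  FM-5: 2 × 10 × 6 = 120
  FM-6: 4 × 1 × 4 = 16
  FM-7: 8 × 2 × 7 = 112
  FM-8: 10 × 6 × 5 = 300
Sorted descending: 567, 450, 320, 300, 168, 120, 112, 16.
The sixth-highest RPN is 120 (FM-5).

120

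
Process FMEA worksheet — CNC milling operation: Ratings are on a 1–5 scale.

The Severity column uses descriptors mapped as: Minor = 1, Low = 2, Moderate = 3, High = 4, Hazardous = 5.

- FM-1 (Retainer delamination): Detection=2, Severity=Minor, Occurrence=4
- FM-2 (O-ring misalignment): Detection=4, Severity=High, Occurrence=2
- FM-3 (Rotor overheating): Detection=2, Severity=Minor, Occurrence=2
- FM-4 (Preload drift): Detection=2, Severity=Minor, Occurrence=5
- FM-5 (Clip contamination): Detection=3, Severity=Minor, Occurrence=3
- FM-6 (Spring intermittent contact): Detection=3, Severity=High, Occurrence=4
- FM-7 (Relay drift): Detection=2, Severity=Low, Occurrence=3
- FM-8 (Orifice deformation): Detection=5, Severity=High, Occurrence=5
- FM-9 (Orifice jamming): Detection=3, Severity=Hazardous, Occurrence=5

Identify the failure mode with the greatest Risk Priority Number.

FM-8

RPN = Severity × Occurrence × Detection:
  FM-1: 1 × 4 × 2 = 8
  FM-2: 4 × 2 × 4 = 32
  FM-3: 1 × 2 × 2 = 4
  FM-4: 1 × 5 × 2 = 10
  FM-5: 1 × 3 × 3 = 9
  FM-6: 4 × 4 × 3 = 48
  FM-7: 2 × 3 × 2 = 12
  FM-8: 4 × 5 × 5 = 100
  FM-9: 5 × 5 × 3 = 75
Highest RPN is 100 → FM-8.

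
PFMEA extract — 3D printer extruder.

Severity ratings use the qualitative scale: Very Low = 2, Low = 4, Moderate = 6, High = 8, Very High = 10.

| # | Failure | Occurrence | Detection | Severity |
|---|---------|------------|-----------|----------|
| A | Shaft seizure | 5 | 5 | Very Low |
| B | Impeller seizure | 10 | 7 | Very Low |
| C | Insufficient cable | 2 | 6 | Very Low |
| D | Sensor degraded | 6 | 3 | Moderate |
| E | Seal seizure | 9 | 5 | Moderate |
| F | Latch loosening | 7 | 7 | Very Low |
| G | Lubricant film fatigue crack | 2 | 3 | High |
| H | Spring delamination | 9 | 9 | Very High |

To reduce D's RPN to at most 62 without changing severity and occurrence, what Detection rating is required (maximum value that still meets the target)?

1

D: S=6, O=6, D=3 → current RPN = 108.
Fixed product = 36. Need 36 × D ≤ 62, so D ≤ 62/36 = 1.72.
Maximum integer Detection rating = 1 (gives RPN 36; D=2 would give 72 > 62).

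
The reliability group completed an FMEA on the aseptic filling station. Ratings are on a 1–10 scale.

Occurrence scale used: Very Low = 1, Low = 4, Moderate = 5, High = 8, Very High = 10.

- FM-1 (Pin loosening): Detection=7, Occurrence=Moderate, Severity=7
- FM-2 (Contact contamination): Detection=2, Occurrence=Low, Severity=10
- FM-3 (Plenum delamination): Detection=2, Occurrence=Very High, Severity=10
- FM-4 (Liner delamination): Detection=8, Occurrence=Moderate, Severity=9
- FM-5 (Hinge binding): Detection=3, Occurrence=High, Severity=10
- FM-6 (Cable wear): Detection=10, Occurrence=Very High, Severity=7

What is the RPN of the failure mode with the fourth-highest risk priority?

240

RPN = Severity × Occurrence × Detection:
  FM-1: 7 × 5 × 7 = 245
  FM-2: 10 × 4 × 2 = 80
  FM-3: 10 × 10 × 2 = 200
  FM-4: 9 × 5 × 8 = 360
  FM-5: 10 × 8 × 3 = 240
  FM-6: 7 × 10 × 10 = 700
Sorted descending: 700, 360, 245, 240, 200, 80.
The fourth-highest RPN is 240 (FM-5).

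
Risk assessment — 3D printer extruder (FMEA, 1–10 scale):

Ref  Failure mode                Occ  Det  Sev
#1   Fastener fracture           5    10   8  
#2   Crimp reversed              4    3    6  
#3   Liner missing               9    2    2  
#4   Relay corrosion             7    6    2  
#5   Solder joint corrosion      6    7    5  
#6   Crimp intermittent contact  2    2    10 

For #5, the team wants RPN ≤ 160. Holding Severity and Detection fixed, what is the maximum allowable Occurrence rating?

#5: S=5, O=6, D=7 → current RPN = 210.
Fixed product = 35. Need 35 × O ≤ 160, so O ≤ 160/35 = 4.57.
Maximum integer Occurrence rating = 4 (gives RPN 140; O=5 would give 175 > 160).

4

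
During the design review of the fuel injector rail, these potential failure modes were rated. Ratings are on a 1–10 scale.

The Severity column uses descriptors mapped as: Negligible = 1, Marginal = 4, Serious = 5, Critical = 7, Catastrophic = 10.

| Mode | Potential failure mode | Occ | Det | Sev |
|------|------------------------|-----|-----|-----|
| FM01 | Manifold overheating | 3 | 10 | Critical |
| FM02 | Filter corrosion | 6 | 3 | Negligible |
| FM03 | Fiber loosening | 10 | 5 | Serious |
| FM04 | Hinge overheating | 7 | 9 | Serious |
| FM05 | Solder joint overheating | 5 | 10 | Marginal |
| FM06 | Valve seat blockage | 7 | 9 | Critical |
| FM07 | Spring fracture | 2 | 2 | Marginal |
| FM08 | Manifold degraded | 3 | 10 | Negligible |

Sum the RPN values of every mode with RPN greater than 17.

RPN = Severity × Occurrence × Detection:
  FM01: 7 × 3 × 10 = 210
  FM02: 1 × 6 × 3 = 18
  FM03: 5 × 10 × 5 = 250
  FM04: 5 × 7 × 9 = 315
  FM05: 4 × 5 × 10 = 200
  FM06: 7 × 7 × 9 = 441
  FM07: 4 × 2 × 2 = 16
  FM08: 1 × 3 × 10 = 30
RPN > 17: FM01 (210), FM02 (18), FM03 (250), FM04 (315), FM05 (200), FM06 (441), FM08 (30).
Sum: 210 + 18 + 250 + 315 + 200 + 441 + 30 = 1464.

1464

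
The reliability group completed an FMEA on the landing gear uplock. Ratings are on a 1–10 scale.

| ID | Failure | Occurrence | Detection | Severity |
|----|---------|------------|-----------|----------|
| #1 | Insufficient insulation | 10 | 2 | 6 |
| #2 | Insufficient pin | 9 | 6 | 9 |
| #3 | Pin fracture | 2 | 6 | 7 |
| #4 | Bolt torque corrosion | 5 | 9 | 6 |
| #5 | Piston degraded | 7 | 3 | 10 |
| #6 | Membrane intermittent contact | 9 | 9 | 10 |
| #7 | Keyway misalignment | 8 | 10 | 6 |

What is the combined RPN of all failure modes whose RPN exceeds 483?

1296

RPN = Severity × Occurrence × Detection:
  #1: 6 × 10 × 2 = 120
  #2: 9 × 9 × 6 = 486
  #3: 7 × 2 × 6 = 84
  #4: 6 × 5 × 9 = 270
  #5: 10 × 7 × 3 = 210
  #6: 10 × 9 × 9 = 810
  #7: 6 × 8 × 10 = 480
RPN > 483: #2 (486), #6 (810).
Sum: 486 + 810 = 1296.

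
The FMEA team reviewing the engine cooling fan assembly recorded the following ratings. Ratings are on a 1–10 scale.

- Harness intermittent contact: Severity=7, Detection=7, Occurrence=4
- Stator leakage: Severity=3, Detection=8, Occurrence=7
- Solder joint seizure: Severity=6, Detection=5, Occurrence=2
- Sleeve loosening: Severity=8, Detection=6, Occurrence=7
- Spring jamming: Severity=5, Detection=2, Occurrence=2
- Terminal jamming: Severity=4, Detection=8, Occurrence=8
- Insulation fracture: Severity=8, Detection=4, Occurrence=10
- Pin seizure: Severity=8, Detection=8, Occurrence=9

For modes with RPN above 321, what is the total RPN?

RPN = Severity × Occurrence × Detection:
  Harness intermittent contact: 7 × 4 × 7 = 196
  Stator leakage: 3 × 7 × 8 = 168
  Solder joint seizure: 6 × 2 × 5 = 60
  Sleeve loosening: 8 × 7 × 6 = 336
  Spring jamming: 5 × 2 × 2 = 20
  Terminal jamming: 4 × 8 × 8 = 256
  Insulation fracture: 8 × 10 × 4 = 320
  Pin seizure: 8 × 9 × 8 = 576
RPN > 321: Sleeve loosening (336), Pin seizure (576).
Sum: 336 + 576 = 912.

912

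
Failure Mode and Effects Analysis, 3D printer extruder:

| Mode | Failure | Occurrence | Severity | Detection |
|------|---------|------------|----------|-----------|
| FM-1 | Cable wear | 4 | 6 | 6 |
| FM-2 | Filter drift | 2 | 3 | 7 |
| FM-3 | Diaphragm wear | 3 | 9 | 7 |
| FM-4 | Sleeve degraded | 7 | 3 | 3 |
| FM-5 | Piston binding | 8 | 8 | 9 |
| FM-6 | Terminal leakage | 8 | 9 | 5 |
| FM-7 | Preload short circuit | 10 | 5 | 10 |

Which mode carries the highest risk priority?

RPN = Severity × Occurrence × Detection:
  FM-1: 6 × 4 × 6 = 144
  FM-2: 3 × 2 × 7 = 42
  FM-3: 9 × 3 × 7 = 189
  FM-4: 3 × 7 × 3 = 63
  FM-5: 8 × 8 × 9 = 576
  FM-6: 9 × 8 × 5 = 360
  FM-7: 5 × 10 × 10 = 500
Highest RPN is 576 → FM-5.

FM-5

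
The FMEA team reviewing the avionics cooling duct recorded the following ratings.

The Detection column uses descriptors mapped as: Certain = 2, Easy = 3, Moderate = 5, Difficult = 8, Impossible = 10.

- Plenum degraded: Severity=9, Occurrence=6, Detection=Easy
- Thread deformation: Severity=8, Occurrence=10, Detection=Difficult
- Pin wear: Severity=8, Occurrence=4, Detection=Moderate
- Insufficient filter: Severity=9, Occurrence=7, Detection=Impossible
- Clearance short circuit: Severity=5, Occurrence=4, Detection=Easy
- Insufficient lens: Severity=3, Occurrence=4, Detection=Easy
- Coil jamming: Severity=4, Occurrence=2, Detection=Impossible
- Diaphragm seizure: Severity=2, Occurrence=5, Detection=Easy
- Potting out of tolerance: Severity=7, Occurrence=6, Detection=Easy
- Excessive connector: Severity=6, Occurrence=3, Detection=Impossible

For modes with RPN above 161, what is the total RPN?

1612

RPN = Severity × Occurrence × Detection:
  Plenum degraded: 9 × 6 × 3 = 162
  Thread deformation: 8 × 10 × 8 = 640
  Pin wear: 8 × 4 × 5 = 160
  Insufficient filter: 9 × 7 × 10 = 630
  Clearance short circuit: 5 × 4 × 3 = 60
  Insufficient lens: 3 × 4 × 3 = 36
  Coil jamming: 4 × 2 × 10 = 80
  Diaphragm seizure: 2 × 5 × 3 = 30
  Potting out of tolerance: 7 × 6 × 3 = 126
  Excessive connector: 6 × 3 × 10 = 180
RPN > 161: Plenum degraded (162), Thread deformation (640), Insufficient filter (630), Excessive connector (180).
Sum: 162 + 640 + 630 + 180 = 1612.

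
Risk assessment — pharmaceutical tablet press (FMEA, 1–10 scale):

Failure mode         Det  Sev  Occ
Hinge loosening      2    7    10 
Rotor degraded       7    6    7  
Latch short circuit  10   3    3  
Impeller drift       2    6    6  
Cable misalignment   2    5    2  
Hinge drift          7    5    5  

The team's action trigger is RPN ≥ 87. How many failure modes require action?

4

RPN = Severity × Occurrence × Detection:
  Hinge loosening: 7 × 10 × 2 = 140
  Rotor degraded: 6 × 7 × 7 = 294
  Latch short circuit: 3 × 3 × 10 = 90
  Impeller drift: 6 × 6 × 2 = 72
  Cable misalignment: 5 × 2 × 2 = 20
  Hinge drift: 5 × 5 × 7 = 175
Modes with RPN ≥ 87: Hinge loosening (140), Rotor degraded (294), Latch short circuit (90), Hinge drift (175) → 4.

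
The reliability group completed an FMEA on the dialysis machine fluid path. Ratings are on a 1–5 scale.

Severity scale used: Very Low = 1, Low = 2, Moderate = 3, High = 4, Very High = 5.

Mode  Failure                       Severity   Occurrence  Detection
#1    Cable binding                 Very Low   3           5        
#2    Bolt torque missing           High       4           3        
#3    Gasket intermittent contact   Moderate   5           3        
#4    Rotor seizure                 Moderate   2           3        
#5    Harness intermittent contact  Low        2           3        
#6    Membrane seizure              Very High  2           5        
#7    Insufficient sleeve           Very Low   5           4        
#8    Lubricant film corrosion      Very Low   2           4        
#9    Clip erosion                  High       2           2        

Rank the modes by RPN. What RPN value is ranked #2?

RPN = Severity × Occurrence × Detection:
  #1: 1 × 3 × 5 = 15
  #2: 4 × 4 × 3 = 48
  #3: 3 × 5 × 3 = 45
  #4: 3 × 2 × 3 = 18
  #5: 2 × 2 × 3 = 12
  #6: 5 × 2 × 5 = 50
  #7: 1 × 5 × 4 = 20
  #8: 1 × 2 × 4 = 8
  #9: 4 × 2 × 2 = 16
Sorted descending: 50, 48, 45, 20, 18, 16, 15, 12, 8.
The second-highest RPN is 48 (#2).

48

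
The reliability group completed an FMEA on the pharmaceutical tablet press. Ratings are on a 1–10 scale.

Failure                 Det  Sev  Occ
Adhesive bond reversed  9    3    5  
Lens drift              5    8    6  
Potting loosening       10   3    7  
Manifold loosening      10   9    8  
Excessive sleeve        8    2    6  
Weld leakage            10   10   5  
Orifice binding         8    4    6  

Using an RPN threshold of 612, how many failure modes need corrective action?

1

RPN = Severity × Occurrence × Detection:
  Adhesive bond reversed: 3 × 5 × 9 = 135
  Lens drift: 8 × 6 × 5 = 240
  Potting loosening: 3 × 7 × 10 = 210
  Manifold loosening: 9 × 8 × 10 = 720
  Excessive sleeve: 2 × 6 × 8 = 96
  Weld leakage: 10 × 5 × 10 = 500
  Orifice binding: 4 × 6 × 8 = 192
Modes with RPN ≥ 612: Manifold loosening (720) → 1.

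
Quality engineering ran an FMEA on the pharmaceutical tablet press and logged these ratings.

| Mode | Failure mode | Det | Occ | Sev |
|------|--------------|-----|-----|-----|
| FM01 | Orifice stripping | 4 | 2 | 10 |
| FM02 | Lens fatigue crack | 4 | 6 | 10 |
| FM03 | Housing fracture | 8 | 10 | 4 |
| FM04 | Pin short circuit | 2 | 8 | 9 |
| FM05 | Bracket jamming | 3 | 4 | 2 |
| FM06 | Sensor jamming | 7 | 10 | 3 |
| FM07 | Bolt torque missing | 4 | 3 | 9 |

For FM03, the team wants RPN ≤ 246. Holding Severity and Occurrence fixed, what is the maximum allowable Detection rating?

FM03: S=4, O=10, D=8 → current RPN = 320.
Fixed product = 40. Need 40 × D ≤ 246, so D ≤ 246/40 = 6.15.
Maximum integer Detection rating = 6 (gives RPN 240; D=7 would give 280 > 246).

6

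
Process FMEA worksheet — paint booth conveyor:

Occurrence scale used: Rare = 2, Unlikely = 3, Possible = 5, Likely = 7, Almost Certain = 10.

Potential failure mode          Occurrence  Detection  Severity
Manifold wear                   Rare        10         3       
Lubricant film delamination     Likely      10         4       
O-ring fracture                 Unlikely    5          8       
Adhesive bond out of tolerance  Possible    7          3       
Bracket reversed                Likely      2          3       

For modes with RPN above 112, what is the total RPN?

RPN = Severity × Occurrence × Detection:
  Manifold wear: 3 × 2 × 10 = 60
  Lubricant film delamination: 4 × 7 × 10 = 280
  O-ring fracture: 8 × 3 × 5 = 120
  Adhesive bond out of tolerance: 3 × 5 × 7 = 105
  Bracket reversed: 3 × 7 × 2 = 42
RPN > 112: Lubricant film delamination (280), O-ring fracture (120).
Sum: 280 + 120 = 400.

400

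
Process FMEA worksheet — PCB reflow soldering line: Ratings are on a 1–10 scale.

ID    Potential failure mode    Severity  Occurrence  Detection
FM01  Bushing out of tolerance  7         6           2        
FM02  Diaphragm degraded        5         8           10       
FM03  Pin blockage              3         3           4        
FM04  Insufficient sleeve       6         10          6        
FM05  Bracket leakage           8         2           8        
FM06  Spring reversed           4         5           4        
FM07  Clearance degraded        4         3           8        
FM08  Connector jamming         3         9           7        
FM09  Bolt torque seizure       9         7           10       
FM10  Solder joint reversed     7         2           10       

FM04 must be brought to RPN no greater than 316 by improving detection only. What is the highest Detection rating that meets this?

FM04: S=6, O=10, D=6 → current RPN = 360.
Fixed product = 60. Need 60 × D ≤ 316, so D ≤ 316/60 = 5.27.
Maximum integer Detection rating = 5 (gives RPN 300; D=6 would give 360 > 316).

5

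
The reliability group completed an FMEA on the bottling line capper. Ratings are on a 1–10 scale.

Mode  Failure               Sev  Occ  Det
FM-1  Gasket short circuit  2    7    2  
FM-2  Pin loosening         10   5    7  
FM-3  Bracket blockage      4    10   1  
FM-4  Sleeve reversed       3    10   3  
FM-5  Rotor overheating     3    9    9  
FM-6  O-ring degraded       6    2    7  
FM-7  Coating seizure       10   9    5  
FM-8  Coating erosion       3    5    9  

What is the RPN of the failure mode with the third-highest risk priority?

RPN = Severity × Occurrence × Detection:
  FM-1: 2 × 7 × 2 = 28
  FM-2: 10 × 5 × 7 = 350
  FM-3: 4 × 10 × 1 = 40
  FM-4: 3 × 10 × 3 = 90
  FM-5: 3 × 9 × 9 = 243
  FM-6: 6 × 2 × 7 = 84
  FM-7: 10 × 9 × 5 = 450
  FM-8: 3 × 5 × 9 = 135
Sorted descending: 450, 350, 243, 135, 90, 84, 40, 28.
The third-highest RPN is 243 (FM-5).

243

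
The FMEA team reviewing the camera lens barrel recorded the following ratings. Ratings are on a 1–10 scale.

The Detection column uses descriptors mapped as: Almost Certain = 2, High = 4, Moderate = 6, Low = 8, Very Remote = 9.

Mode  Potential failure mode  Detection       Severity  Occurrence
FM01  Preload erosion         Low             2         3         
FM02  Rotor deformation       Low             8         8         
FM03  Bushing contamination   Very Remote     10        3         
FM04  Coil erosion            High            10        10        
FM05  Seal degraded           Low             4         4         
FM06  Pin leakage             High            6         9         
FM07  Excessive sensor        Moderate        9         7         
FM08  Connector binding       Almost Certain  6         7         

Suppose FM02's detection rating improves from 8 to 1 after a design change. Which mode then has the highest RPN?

FM04

RPN = Severity × Occurrence × Detection:
  FM01: 2 × 3 × 8 = 48
  FM02: 8 × 8 × 8 = 512
  FM03: 10 × 3 × 9 = 270
  FM04: 10 × 10 × 4 = 400
  FM05: 4 × 4 × 8 = 128
  FM06: 6 × 9 × 4 = 216
  FM07: 9 × 7 × 6 = 378
  FM08: 6 × 7 × 2 = 84
After action: FM02 → 8 × 8 × 1 = 64.
Revised RPNs: FM04=400, FM07=378, FM03=270, FM06=216, FM05=128, FM08=84, FM02=64, FM01=48.
Highest is now FM04 (400).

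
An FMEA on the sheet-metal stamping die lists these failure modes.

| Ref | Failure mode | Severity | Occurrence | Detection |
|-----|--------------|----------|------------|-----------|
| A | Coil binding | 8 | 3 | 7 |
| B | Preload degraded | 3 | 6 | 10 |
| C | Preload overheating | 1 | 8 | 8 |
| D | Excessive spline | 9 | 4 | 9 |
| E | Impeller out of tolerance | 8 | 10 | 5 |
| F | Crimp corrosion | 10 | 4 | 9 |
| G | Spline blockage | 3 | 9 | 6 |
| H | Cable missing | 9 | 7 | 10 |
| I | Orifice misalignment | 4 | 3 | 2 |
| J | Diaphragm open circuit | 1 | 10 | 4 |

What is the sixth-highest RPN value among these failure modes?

168

RPN = Severity × Occurrence × Detection:
  A: 8 × 3 × 7 = 168
  B: 3 × 6 × 10 = 180
  C: 1 × 8 × 8 = 64
  D: 9 × 4 × 9 = 324
  E: 8 × 10 × 5 = 400
  F: 10 × 4 × 9 = 360
  G: 3 × 9 × 6 = 162
  H: 9 × 7 × 10 = 630
  I: 4 × 3 × 2 = 24
  J: 1 × 10 × 4 = 40
Sorted descending: 630, 400, 360, 324, 180, 168, 162, 64, 40, 24.
The sixth-highest RPN is 168 (A).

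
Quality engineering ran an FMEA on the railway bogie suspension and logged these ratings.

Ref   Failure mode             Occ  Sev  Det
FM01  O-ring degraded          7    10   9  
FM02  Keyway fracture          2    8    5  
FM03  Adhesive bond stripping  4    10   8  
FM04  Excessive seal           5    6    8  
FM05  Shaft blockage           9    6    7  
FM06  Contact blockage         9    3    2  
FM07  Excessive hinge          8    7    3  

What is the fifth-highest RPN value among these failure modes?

RPN = Severity × Occurrence × Detection:
  FM01: 10 × 7 × 9 = 630
  FM02: 8 × 2 × 5 = 80
  FM03: 10 × 4 × 8 = 320
  FM04: 6 × 5 × 8 = 240
  FM05: 6 × 9 × 7 = 378
  FM06: 3 × 9 × 2 = 54
  FM07: 7 × 8 × 3 = 168
Sorted descending: 630, 378, 320, 240, 168, 80, 54.
The fifth-highest RPN is 168 (FM07).

168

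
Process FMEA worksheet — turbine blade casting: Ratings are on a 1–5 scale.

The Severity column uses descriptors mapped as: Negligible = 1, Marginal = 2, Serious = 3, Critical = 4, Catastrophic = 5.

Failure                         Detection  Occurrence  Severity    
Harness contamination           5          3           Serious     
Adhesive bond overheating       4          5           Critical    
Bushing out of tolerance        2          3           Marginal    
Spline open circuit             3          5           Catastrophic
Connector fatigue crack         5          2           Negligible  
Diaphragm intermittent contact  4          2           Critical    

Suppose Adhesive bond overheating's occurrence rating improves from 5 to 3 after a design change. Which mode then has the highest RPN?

Spline open circuit

RPN = Severity × Occurrence × Detection:
  Harness contamination: 3 × 3 × 5 = 45
  Adhesive bond overheating: 4 × 5 × 4 = 80
  Bushing out of tolerance: 2 × 3 × 2 = 12
  Spline open circuit: 5 × 5 × 3 = 75
  Connector fatigue crack: 1 × 2 × 5 = 10
  Diaphragm intermittent contact: 4 × 2 × 4 = 32
After action: Adhesive bond overheating → 4 × 3 × 4 = 48.
Revised RPNs: Spline open circuit=75, Adhesive bond overheating=48, Harness contamination=45, Diaphragm intermittent contact=32, Bushing out of tolerance=12, Connector fatigue crack=10.
Highest is now Spline open circuit (75).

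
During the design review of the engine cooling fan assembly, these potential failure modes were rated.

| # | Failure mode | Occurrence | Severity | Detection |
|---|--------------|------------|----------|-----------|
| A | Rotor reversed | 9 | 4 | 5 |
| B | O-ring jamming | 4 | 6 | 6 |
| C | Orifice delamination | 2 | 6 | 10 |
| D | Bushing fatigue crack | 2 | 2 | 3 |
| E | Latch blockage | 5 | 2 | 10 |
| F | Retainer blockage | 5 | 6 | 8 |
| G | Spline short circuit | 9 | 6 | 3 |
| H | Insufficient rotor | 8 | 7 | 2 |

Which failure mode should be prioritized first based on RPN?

F

RPN = Severity × Occurrence × Detection:
  A: 4 × 9 × 5 = 180
  B: 6 × 4 × 6 = 144
  C: 6 × 2 × 10 = 120
  D: 2 × 2 × 3 = 12
  E: 2 × 5 × 10 = 100
  F: 6 × 5 × 8 = 240
  G: 6 × 9 × 3 = 162
  H: 7 × 8 × 2 = 112
Highest RPN is 240 → F.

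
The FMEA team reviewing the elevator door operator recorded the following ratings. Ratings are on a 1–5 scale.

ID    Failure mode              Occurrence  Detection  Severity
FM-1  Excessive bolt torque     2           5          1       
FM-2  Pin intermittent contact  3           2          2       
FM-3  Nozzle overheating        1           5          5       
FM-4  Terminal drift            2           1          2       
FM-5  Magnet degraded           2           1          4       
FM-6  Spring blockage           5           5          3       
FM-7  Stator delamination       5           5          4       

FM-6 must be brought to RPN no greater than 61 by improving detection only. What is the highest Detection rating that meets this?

FM-6: S=3, O=5, D=5 → current RPN = 75.
Fixed product = 15. Need 15 × D ≤ 61, so D ≤ 61/15 = 4.07.
Maximum integer Detection rating = 4 (gives RPN 60; D=5 would give 75 > 61).

4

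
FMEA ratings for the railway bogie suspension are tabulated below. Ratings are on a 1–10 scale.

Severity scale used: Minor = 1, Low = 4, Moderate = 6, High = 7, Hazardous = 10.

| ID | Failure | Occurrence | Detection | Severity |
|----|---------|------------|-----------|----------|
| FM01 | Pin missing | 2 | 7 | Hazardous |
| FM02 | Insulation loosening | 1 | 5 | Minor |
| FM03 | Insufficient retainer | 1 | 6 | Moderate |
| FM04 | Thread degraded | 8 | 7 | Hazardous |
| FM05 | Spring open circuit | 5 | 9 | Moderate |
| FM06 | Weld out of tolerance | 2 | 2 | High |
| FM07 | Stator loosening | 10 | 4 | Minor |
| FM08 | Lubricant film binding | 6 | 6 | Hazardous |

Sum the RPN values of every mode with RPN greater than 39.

1370

RPN = Severity × Occurrence × Detection:
  FM01: 10 × 2 × 7 = 140
  FM02: 1 × 1 × 5 = 5
  FM03: 6 × 1 × 6 = 36
  FM04: 10 × 8 × 7 = 560
  FM05: 6 × 5 × 9 = 270
  FM06: 7 × 2 × 2 = 28
  FM07: 1 × 10 × 4 = 40
  FM08: 10 × 6 × 6 = 360
RPN > 39: FM01 (140), FM04 (560), FM05 (270), FM07 (40), FM08 (360).
Sum: 140 + 560 + 270 + 40 + 360 = 1370.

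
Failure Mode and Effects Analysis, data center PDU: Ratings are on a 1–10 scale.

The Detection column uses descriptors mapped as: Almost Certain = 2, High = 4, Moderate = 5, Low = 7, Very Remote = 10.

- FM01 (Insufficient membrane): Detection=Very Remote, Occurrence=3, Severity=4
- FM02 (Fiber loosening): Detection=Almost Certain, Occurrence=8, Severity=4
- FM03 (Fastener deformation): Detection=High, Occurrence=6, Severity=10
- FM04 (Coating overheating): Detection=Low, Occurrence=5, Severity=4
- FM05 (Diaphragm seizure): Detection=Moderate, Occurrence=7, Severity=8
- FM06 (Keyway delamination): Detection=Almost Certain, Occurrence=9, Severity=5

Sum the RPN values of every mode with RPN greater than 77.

870

RPN = Severity × Occurrence × Detection:
  FM01: 4 × 3 × 10 = 120
  FM02: 4 × 8 × 2 = 64
  FM03: 10 × 6 × 4 = 240
  FM04: 4 × 5 × 7 = 140
  FM05: 8 × 7 × 5 = 280
  FM06: 5 × 9 × 2 = 90
RPN > 77: FM01 (120), FM03 (240), FM04 (140), FM05 (280), FM06 (90).
Sum: 120 + 240 + 140 + 280 + 90 = 870.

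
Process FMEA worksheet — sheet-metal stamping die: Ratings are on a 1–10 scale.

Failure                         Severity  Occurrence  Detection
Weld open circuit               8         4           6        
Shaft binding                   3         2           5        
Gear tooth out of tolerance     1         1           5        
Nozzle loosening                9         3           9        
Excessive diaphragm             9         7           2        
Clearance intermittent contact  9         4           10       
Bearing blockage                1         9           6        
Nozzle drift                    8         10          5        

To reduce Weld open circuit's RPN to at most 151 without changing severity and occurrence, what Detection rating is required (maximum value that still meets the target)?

4

Weld open circuit: S=8, O=4, D=6 → current RPN = 192.
Fixed product = 32. Need 32 × D ≤ 151, so D ≤ 151/32 = 4.72.
Maximum integer Detection rating = 4 (gives RPN 128; D=5 would give 160 > 151).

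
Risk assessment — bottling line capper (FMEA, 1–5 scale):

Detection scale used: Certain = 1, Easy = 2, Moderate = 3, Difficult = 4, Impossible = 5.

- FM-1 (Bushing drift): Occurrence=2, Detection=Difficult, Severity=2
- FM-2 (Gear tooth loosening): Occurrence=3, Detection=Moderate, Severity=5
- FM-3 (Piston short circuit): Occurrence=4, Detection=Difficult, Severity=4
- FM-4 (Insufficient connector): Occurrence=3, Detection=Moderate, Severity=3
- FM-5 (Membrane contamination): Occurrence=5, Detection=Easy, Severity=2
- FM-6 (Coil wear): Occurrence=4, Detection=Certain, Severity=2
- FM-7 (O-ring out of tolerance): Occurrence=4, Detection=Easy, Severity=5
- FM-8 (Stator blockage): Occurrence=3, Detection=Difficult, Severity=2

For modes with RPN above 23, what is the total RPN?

RPN = Severity × Occurrence × Detection:
  FM-1: 2 × 2 × 4 = 16
  FM-2: 5 × 3 × 3 = 45
  FM-3: 4 × 4 × 4 = 64
  FM-4: 3 × 3 × 3 = 27
  FM-5: 2 × 5 × 2 = 20
  FM-6: 2 × 4 × 1 = 8
  FM-7: 5 × 4 × 2 = 40
  FM-8: 2 × 3 × 4 = 24
RPN > 23: FM-2 (45), FM-3 (64), FM-4 (27), FM-7 (40), FM-8 (24).
Sum: 45 + 64 + 27 + 40 + 24 = 200.

200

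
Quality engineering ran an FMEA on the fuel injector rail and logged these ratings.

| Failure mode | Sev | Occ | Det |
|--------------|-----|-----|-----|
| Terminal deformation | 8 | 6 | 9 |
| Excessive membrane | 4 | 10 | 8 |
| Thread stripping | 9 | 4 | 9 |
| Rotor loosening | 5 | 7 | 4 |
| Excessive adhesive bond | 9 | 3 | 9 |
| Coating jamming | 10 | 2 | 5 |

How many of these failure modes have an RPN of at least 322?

RPN = Severity × Occurrence × Detection:
  Terminal deformation: 8 × 6 × 9 = 432
  Excessive membrane: 4 × 10 × 8 = 320
  Thread stripping: 9 × 4 × 9 = 324
  Rotor loosening: 5 × 7 × 4 = 140
  Excessive adhesive bond: 9 × 3 × 9 = 243
  Coating jamming: 10 × 2 × 5 = 100
Modes with RPN ≥ 322: Terminal deformation (432), Thread stripping (324) → 2.

2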